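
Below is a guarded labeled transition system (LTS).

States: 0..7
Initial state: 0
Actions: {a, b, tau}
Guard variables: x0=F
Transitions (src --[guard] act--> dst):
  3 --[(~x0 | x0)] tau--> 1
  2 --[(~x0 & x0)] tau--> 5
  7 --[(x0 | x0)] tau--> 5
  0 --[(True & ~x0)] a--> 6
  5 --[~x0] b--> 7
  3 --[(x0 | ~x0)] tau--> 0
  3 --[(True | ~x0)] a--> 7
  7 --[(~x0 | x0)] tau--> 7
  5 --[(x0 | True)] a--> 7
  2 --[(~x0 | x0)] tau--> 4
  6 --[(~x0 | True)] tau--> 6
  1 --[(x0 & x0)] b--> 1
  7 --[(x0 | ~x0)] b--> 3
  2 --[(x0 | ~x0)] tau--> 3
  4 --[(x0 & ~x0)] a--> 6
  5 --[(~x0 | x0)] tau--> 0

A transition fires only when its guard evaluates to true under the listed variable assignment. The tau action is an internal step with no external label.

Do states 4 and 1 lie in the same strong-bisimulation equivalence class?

Bisimulation quotient by refinement:
  P[0] = {{0,1,2,3,4,5,6,7}}
  P[1] = {{0},{1,4},{2,6},{3},{5},{7}}
  P[2] = {{0},{1,4},{2},{3},{5},{6},{7}}
stable after 3 split(s): 7 block(s)
class of 4: {1,4}; class of 1: {1,4}

Answer: BISIMILAR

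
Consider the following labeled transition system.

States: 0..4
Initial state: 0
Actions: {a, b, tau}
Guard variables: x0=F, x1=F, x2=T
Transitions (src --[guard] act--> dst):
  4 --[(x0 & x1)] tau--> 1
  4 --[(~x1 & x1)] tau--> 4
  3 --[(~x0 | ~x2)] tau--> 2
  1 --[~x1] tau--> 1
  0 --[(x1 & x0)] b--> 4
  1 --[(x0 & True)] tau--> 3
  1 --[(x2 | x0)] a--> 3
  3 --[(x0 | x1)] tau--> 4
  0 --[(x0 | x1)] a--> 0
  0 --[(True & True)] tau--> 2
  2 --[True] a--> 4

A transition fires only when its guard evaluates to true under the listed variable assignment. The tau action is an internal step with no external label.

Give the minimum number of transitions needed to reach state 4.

Answer: 2

Analysis:
Layered search for 4:
  L0 = {0}
  L1 = {2}
  L2 = {4}
depth(4)=2, e.g. tau·a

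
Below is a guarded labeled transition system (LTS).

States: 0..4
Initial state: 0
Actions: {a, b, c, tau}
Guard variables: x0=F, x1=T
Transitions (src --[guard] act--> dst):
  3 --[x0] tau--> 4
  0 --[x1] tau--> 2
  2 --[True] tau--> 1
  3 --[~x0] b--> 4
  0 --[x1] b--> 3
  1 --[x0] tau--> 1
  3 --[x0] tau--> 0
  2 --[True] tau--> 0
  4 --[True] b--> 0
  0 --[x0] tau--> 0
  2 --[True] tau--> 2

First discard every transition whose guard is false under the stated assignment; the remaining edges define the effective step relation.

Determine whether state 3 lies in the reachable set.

After dropping false guards: 7 live edges.
Layer 0: {0}
Layer 1: {2,3}  now seen {0,2,3}
Layer 2: {1,4}  now seen {0,1,2,3,4}
R = {0,1,2,3,4}
witness 3: b

Answer: REACHABLE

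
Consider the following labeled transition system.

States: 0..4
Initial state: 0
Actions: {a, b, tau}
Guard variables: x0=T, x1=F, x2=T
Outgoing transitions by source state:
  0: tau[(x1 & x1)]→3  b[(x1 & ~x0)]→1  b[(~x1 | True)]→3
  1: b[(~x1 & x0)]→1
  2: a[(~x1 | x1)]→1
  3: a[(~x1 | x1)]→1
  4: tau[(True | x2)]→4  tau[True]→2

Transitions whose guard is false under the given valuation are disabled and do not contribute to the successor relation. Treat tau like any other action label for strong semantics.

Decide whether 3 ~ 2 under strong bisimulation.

Refine partition for ~:
  round 0: {{0,1,2,3,4}}
  round 1: {{0,1},{2,3},{4}}
  round 2: {{0},{1},{2,3},{4}}
Fixed point at round 3; 4 class(es).
3∈{2,3}, 2∈{2,3}

Answer: BISIMILAR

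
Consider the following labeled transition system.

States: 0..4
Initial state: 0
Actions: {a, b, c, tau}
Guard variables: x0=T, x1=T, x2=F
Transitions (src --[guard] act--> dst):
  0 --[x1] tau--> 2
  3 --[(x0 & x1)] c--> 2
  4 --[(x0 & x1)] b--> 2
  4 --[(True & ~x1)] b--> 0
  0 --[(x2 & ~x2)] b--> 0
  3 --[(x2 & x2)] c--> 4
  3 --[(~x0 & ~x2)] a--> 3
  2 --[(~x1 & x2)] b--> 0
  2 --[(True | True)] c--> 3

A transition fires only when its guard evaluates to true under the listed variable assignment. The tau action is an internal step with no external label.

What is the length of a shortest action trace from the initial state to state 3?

Answer: 2

Working:
Breadth-first toward 3:
  depth 0: {0}
  depth 1: {2}
  depth 2: {3}
first hit 3 at d=2 via tau·c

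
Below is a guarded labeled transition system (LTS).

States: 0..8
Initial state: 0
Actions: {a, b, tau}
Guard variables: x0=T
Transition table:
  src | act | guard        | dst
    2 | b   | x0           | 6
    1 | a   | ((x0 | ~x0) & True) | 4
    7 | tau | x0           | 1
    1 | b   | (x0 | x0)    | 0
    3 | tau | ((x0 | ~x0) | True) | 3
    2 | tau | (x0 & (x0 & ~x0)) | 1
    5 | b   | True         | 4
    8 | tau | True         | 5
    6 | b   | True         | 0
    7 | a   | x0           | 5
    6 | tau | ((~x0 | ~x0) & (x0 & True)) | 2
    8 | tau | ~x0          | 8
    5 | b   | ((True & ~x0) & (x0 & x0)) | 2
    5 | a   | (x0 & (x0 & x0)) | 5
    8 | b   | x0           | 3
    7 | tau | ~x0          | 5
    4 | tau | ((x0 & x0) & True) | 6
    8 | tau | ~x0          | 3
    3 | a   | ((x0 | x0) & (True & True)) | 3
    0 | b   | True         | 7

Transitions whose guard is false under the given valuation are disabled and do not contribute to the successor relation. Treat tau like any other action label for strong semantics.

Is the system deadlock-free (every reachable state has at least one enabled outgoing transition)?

Answer: DEADLOCK-FREE

Working:
R = {0,1,4,5,6,7}
  0: b→7  [1 out]
  1: a→4  b→0  [2 out]
  4: tau→6  [1 out]
  5: a→5  b→4  [2 out]
  6: b→0  [1 out]
  7: a→5  tau→1  [2 out]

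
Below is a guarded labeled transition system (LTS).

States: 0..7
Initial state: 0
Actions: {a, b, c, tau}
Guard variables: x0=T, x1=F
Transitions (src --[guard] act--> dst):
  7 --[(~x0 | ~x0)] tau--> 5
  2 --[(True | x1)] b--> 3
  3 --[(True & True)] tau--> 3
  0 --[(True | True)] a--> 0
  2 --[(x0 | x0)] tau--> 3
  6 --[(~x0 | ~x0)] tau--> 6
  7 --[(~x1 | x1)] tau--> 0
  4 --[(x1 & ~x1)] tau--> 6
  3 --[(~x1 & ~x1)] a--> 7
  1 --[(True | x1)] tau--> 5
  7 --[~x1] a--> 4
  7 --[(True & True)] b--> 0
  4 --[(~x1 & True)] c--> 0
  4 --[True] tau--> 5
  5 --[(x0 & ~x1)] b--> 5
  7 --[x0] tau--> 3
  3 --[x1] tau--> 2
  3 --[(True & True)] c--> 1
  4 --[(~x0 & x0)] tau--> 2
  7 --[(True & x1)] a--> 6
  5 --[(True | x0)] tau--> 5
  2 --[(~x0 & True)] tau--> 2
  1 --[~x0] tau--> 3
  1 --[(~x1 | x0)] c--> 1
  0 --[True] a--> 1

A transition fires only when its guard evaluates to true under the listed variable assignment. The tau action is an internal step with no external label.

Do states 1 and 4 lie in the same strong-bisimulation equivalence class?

Compute ~ classes (split until stable):
  P[0] = {{0,1,2,3,4,5,6,7}}
  P[1] = {{0},{1,4},{2,5},{3},{6},{7}}
  P[2] = {{0},{1},{2},{3},{4},{5},{6},{7}}
8 equivalence class(es) (converged in 3)
[1]={1}  [4]={4}

Answer: NOT BISIMILAR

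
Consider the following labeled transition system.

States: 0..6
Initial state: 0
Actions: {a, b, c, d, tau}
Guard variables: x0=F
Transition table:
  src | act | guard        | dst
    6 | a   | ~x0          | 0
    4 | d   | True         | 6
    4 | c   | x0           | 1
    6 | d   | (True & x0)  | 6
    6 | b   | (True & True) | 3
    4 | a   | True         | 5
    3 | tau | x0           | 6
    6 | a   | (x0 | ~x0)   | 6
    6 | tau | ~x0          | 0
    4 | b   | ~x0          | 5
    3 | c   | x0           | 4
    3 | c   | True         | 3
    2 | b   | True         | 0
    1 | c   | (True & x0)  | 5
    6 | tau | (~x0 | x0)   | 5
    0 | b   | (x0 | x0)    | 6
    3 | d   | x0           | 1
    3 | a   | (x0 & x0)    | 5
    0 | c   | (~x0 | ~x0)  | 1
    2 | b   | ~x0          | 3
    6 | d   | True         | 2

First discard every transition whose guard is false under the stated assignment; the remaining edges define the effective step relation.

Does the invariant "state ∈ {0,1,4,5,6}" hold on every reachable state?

Allowed set {0,1,4,5,6}
Reachable = {0,1}
  0: ✓
  1: ✓

Answer: INVARIANT HOLDS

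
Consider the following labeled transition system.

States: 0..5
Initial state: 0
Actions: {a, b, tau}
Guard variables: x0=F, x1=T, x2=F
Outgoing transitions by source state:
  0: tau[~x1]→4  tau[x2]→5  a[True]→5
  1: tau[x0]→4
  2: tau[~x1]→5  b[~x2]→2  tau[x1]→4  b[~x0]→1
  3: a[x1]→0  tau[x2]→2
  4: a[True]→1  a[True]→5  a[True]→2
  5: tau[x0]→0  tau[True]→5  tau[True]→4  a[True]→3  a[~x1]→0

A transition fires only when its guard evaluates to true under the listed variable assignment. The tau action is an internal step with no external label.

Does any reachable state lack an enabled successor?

Answer: DEADLOCK at state 1

Trace:
Reachable = {0,1,2,3,4,5}
  0: a→5  [deg 1]
  1: ∅  [no exit]
  2: b→1  b→2  tau→4  [deg 3]
  3: a→0  [deg 1]
  4: a→1  a→2  a→5  [deg 3]
  5: a→3  tau→4  tau→5  [deg 3]
trace reaching 1: a·tau·a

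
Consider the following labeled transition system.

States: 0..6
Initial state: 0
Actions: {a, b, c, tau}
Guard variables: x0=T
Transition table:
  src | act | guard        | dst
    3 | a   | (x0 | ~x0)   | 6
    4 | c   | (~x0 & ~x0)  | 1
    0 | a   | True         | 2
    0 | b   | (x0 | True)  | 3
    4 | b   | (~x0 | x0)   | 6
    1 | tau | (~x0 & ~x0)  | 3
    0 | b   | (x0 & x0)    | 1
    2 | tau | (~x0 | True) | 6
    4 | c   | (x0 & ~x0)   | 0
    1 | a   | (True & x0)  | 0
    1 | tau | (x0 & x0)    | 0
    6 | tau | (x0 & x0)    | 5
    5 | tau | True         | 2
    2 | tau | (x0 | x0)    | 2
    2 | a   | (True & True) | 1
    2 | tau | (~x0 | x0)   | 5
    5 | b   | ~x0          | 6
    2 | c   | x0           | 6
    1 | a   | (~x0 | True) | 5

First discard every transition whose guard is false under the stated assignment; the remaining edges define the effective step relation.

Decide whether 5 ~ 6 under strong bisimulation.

Refine partition for ~:
  round 0: {{0,1,2,3,4,5,6}}
  round 1: {{0},{1},{2},{3},{4},{5,6}}
  round 2: {{0},{1},{2},{3},{4},{5},{6}}
7 equivalence class(es) (converged in 3)
[5]={5}  [6]={6}

Answer: NOT BISIMILAR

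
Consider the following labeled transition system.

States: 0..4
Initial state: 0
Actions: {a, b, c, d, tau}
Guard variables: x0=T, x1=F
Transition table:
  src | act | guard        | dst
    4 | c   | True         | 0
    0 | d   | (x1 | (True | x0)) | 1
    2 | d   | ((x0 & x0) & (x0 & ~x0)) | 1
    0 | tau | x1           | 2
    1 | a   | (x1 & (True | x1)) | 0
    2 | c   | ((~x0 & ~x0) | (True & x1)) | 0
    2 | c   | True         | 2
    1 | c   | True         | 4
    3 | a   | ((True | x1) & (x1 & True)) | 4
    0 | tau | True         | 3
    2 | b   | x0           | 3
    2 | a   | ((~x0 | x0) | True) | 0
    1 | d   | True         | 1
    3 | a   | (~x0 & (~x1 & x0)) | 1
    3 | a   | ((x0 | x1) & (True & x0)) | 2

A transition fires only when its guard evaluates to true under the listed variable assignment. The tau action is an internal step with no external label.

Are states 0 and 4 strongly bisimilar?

Bisimulation quotient by refinement:
  π0 = {{0,1,2,3,4}}
  π1 = {{0},{1},{2},{3},{4}}
5 equivalence class(es) (converged in 2)
0∈{0}, 4∈{4}

Answer: NOT BISIMILAR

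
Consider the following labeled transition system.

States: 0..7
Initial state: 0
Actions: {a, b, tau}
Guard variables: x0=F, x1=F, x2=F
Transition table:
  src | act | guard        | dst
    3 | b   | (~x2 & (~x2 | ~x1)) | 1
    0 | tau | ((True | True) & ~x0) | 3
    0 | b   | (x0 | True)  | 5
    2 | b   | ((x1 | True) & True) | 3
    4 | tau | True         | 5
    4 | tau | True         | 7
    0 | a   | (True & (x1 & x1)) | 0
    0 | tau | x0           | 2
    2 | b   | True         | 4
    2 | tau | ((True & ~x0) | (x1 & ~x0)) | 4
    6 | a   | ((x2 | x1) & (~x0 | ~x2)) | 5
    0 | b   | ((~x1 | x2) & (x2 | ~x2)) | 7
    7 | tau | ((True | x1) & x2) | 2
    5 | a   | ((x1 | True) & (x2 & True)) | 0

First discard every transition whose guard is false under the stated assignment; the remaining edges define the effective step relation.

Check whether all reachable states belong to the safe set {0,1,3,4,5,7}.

Inv-set: {0,1,3,4,5,7}
Reach set: {0,1,3,5,7}
  0: safe
  1: safe
  3: safe
  5: safe
  7: safe

Answer: INVARIANT HOLDS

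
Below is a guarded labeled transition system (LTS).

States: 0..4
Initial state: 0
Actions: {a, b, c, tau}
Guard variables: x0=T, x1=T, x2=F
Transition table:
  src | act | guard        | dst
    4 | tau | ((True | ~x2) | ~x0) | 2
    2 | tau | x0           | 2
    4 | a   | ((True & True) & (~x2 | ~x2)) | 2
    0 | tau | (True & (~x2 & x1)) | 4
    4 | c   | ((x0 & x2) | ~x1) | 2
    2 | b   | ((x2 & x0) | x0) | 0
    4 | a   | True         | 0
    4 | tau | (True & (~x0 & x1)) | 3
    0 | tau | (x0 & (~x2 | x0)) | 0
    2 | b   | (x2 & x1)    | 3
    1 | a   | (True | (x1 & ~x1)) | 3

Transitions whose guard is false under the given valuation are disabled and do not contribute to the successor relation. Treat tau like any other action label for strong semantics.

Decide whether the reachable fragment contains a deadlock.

Reachable = {0,2,4}
  0: tau→0  tau→4  [deg 2]
  2: b→0  tau→2  [deg 2]
  4: a→0  a→2  tau→2  [deg 3]

Answer: DEADLOCK-FREE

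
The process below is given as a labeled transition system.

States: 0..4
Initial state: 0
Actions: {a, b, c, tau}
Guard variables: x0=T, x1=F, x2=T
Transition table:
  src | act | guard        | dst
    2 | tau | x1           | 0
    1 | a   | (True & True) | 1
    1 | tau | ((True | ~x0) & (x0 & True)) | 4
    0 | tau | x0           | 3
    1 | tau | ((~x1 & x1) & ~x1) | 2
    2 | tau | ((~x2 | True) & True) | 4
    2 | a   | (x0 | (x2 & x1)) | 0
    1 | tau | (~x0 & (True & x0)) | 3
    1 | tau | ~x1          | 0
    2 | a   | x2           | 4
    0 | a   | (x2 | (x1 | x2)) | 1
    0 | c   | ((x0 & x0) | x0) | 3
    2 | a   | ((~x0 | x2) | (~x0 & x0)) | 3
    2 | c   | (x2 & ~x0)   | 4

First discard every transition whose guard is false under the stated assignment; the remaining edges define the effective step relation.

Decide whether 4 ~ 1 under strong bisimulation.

Bisimulation quotient by refinement:
  P[0] = {{0,1,2,3,4}}
  P[1] = {{0},{1,2},{3,4}}
  P[2] = {{0},{1},{2},{3,4}}
4 equivalence class(es) (converged in 3)
[4]={3,4}  [1]={1}

Answer: NOT BISIMILAR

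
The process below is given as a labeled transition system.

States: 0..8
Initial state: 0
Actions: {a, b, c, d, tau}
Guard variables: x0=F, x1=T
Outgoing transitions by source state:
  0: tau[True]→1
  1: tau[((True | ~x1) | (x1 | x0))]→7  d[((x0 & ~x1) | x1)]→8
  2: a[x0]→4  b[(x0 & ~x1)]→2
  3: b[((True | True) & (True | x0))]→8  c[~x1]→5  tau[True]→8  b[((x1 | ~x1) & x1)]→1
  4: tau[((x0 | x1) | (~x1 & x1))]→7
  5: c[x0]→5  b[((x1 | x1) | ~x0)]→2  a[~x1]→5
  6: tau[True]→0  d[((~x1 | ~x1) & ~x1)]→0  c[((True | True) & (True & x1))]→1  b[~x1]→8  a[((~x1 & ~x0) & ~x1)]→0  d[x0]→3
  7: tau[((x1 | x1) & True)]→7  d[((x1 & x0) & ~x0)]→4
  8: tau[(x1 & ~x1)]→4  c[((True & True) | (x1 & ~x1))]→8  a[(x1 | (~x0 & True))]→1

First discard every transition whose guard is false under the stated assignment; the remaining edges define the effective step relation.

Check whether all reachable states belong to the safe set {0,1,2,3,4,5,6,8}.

Safe = {0,1,2,3,4,5,6,8}
R = {0,1,7,8}
  0: ✓
  1: ✓
  7: outside
  8: ✓
witness against invariant: tau·tau → 7

Answer: INVARIANT VIOLATED at state 7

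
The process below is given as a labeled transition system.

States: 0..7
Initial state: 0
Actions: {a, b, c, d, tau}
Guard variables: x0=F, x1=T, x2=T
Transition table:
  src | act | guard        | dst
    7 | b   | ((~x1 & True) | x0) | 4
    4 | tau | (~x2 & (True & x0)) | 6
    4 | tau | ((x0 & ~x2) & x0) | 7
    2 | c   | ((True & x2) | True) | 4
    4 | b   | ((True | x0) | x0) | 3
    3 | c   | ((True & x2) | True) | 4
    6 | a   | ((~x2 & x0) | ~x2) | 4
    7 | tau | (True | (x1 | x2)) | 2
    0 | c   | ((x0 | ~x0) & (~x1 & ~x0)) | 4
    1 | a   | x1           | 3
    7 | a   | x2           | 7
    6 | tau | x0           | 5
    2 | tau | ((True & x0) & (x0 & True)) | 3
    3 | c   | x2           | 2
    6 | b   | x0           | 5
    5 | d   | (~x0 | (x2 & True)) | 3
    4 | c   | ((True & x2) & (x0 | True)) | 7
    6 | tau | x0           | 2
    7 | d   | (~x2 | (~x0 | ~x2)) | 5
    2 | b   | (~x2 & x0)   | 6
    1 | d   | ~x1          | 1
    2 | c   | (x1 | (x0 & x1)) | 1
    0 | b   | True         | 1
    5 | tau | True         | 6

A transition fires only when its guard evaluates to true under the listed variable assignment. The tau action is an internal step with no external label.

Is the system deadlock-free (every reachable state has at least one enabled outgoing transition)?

Answer: DEADLOCK at state 6

Analysis:
Reachable = {0,1,2,3,4,5,6,7}
  0: b→1  [1 out]
  1: a→3  [1 out]
  2: c→1  c→4  [2 out]
  3: c→2  c→4  [2 out]
  4: b→3  c→7  [2 out]
  5: d→3  tau→6  [2 out]
  6: ∅  [no exit]
  7: a→7  d→5  tau→2  [3 out]
witness 6: b·a·c·c·d·tau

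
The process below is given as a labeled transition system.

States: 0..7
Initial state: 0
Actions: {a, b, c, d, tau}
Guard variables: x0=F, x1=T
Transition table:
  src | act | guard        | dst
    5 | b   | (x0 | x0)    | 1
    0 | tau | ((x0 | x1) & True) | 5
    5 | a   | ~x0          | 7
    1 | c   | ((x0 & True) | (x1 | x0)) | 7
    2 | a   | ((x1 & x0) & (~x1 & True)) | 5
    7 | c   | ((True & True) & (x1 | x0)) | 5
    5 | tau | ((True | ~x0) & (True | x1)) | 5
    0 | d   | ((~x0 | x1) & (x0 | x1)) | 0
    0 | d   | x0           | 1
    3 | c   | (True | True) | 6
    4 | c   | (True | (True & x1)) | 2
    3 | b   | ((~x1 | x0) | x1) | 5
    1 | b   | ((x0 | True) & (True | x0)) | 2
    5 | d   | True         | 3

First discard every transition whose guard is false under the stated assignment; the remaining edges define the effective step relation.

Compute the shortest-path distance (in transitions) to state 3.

Answer: 2

Trace:
BFS to 3:
  depth 0: {0}
  depth 1: {5}
  depth 2: {3,7}
3 enters at depth 2; path tau·d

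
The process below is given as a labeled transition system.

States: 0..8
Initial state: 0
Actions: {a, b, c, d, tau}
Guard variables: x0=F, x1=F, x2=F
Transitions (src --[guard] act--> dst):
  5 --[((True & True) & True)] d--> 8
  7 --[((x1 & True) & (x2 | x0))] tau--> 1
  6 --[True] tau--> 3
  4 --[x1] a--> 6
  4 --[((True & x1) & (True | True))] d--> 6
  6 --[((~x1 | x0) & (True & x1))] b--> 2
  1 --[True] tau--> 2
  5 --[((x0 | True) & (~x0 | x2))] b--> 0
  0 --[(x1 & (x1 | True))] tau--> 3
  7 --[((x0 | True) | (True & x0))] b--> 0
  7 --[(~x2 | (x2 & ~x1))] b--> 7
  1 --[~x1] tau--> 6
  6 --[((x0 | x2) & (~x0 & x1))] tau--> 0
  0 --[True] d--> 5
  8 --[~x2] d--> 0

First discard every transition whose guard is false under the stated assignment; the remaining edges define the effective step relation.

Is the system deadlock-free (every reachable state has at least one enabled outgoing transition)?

Answer: DEADLOCK-FREE

Working:
Reachable = {0,5,8}
  0: d→5  [1 out]
  5: b→0  d→8  [2 out]
  8: d→0  [1 out]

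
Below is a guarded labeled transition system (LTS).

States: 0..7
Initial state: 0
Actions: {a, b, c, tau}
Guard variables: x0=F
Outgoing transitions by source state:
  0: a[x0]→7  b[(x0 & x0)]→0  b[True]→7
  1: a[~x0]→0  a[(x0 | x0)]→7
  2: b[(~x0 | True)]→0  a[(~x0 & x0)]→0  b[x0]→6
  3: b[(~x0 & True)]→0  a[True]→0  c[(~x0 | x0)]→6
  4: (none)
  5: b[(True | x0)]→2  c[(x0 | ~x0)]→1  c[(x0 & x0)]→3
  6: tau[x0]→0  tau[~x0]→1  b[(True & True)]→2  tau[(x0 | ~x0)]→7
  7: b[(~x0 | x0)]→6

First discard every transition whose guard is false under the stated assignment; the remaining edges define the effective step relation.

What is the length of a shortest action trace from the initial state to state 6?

Answer: 2

Working:
BFS to 6:
  Layer 0: {0}
  Layer 1: {7}
  Layer 2: {6}
6 enters at depth 2; path b·b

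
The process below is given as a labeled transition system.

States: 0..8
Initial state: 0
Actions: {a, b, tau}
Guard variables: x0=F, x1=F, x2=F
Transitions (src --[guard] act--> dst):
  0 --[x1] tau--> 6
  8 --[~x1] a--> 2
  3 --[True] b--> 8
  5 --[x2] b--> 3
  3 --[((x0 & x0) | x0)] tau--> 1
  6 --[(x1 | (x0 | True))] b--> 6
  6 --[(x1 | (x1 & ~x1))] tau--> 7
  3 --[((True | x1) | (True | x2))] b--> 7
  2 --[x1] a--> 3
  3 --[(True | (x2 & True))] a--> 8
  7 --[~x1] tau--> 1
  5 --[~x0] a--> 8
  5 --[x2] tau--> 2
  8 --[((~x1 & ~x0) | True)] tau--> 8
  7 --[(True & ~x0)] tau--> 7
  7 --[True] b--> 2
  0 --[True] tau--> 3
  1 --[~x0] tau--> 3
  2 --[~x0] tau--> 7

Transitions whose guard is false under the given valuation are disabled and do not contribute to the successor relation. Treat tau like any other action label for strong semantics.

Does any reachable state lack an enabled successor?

Answer: DEADLOCK-FREE

Trace:
Reachable = {0,1,2,3,7,8}
  0: tau→3  [deg 1]
  1: tau→3  [deg 1]
  2: tau→7  [deg 1]
  3: a→8  b→7  b→8  [deg 3]
  7: b→2  tau→1  tau→7  [deg 3]
  8: a→2  tau→8  [deg 2]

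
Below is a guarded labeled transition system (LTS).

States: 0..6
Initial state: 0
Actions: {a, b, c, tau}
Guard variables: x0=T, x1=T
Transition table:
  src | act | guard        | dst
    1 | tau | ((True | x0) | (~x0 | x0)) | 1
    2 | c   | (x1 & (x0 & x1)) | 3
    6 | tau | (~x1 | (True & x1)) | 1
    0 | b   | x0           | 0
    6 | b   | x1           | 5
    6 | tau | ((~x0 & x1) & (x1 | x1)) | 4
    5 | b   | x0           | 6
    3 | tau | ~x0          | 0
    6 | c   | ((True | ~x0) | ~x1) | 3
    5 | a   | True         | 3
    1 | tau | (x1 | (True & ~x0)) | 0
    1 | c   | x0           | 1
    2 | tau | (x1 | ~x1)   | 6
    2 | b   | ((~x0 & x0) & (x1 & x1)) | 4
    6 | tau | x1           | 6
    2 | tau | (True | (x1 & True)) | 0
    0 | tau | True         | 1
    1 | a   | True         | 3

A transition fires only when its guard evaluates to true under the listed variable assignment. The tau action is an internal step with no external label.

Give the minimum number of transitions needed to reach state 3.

BFS to 3:
  depth 0: {0}
  depth 1: {1}
  depth 2: {3}
depth(3)=2, e.g. tau·a

Answer: 2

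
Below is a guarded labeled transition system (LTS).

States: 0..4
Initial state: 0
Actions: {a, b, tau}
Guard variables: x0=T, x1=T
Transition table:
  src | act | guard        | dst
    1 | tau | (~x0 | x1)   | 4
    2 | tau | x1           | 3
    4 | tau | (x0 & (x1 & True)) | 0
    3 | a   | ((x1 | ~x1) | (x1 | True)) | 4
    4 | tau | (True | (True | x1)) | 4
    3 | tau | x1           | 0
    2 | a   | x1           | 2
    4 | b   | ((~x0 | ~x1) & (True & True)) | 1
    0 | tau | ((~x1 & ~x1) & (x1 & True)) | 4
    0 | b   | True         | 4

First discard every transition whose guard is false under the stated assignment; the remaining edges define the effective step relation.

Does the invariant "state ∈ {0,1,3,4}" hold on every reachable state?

Safe = {0,1,3,4}
R = {0,4}
  0: ok
  4: ok

Answer: INVARIANT HOLDS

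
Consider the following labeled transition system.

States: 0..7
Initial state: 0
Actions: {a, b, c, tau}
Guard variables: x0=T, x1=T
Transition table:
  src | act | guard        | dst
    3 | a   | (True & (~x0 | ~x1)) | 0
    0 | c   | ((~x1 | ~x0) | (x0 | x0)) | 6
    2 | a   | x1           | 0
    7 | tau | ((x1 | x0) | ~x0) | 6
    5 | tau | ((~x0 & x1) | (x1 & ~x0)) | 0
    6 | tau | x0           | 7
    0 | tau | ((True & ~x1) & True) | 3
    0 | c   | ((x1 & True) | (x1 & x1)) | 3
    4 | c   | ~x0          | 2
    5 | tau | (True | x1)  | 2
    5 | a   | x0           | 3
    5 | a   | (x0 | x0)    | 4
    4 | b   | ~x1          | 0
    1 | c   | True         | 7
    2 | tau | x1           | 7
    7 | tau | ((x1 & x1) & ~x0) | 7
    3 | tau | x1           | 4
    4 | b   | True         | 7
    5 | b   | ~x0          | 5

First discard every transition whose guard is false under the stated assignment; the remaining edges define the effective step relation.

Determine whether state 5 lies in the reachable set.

Answer: UNREACHABLE

Analysis:
12 transition(s) survive guard evaluation.
L0 = {0}
L1 = {3,6}  now seen {0,3,6}
L2 = {4,7}  now seen {0,3,4,6,7}
Reach set: {0,3,4,6,7}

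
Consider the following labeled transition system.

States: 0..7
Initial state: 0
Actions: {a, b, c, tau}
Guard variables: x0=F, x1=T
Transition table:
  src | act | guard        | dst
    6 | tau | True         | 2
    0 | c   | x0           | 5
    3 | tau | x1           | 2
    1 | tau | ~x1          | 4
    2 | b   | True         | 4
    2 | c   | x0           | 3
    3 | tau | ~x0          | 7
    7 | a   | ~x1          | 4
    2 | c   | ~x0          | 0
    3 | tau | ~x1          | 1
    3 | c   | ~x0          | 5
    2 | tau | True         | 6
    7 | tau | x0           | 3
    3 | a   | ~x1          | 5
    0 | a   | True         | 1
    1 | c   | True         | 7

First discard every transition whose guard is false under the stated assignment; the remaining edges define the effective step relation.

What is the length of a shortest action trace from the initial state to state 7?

Breadth-first toward 7:
  L0 = {0}
  L1 = {1}
  L2 = {7}
7 enters at depth 2; path a·c

Answer: 2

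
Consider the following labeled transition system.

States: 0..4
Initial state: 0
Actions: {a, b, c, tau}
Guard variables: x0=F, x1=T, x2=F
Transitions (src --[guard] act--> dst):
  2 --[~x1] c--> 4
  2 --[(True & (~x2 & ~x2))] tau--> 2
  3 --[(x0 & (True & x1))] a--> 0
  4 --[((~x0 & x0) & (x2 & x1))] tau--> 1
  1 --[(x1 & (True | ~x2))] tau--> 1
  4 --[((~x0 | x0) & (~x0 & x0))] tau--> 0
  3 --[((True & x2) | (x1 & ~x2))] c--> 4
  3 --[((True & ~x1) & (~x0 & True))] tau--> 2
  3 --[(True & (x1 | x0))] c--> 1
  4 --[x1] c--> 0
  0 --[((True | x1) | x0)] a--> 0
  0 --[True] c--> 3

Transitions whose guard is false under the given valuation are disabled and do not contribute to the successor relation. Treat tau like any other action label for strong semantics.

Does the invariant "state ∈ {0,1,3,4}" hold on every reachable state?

Answer: INVARIANT HOLDS

Trace:
Safe = {0,1,3,4}
R = {0,1,3,4}
  0: ok
  1: ok
  3: ok
  4: ok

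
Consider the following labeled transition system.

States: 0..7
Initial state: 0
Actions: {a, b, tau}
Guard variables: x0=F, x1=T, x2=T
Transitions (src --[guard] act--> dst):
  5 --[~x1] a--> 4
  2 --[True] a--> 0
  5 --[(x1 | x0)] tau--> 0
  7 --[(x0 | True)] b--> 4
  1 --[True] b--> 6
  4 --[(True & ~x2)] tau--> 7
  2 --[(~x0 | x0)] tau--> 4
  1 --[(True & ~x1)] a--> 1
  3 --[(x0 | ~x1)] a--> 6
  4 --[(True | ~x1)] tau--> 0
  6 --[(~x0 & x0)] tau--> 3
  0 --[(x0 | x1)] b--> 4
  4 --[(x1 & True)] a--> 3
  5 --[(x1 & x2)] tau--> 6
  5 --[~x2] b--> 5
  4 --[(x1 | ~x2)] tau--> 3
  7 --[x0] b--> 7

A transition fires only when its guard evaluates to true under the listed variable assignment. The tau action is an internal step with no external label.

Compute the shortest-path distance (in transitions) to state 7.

Answer: UNREACHABLE

Trace:
Layered search for 7:
  L0 = {0}
  L1 = {4}
  L2 = {3}
7 never appears.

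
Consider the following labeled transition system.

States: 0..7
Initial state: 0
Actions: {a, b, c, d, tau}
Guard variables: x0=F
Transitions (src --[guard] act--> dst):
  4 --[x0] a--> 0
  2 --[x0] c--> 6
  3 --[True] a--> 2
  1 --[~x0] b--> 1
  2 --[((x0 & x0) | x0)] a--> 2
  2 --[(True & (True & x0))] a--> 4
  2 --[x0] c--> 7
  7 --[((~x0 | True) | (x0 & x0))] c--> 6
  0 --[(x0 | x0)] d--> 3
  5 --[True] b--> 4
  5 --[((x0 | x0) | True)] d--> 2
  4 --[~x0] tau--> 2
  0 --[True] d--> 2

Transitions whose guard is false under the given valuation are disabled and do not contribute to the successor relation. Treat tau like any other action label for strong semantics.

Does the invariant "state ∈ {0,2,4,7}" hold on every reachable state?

Safe = {0,2,4,7}
R = {0,2}
  0: safe
  2: safe

Answer: INVARIANT HOLDS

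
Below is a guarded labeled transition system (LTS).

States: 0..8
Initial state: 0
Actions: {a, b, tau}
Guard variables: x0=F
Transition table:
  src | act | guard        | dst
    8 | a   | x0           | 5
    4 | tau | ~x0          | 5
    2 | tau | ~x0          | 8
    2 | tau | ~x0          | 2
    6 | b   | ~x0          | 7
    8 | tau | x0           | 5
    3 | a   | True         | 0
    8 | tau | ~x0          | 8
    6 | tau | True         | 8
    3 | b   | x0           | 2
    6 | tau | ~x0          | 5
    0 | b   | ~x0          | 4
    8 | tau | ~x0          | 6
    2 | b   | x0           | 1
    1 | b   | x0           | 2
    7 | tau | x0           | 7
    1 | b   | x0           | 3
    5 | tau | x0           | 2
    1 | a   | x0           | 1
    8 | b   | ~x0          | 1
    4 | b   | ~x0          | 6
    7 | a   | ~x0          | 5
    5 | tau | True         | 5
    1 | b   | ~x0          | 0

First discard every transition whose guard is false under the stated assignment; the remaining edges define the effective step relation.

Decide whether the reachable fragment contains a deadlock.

Answer: DEADLOCK-FREE

Trace:
Reach set: {0,1,4,5,6,7,8}
  0: b→4  [1 exit(s)]
  1: b→0  [1 exit(s)]
  4: b→6  tau→5  [2 exit(s)]
  5: tau→5  [1 exit(s)]
  6: b→7  tau→5  tau→8  [3 exit(s)]
  7: a→5  [1 exit(s)]
  8: b→1  tau→6  tau→8  [3 exit(s)]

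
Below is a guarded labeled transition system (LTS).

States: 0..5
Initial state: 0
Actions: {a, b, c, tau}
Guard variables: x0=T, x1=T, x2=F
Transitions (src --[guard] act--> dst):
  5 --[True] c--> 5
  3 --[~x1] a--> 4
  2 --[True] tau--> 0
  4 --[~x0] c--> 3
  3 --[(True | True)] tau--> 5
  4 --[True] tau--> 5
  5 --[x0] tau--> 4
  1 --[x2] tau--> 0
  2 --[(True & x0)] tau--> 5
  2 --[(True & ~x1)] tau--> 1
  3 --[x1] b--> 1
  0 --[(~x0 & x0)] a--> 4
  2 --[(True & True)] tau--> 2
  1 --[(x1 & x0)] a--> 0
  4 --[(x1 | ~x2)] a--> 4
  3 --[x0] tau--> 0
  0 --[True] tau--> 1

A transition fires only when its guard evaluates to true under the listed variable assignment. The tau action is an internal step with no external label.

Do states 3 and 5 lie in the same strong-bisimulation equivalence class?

Refine partition for ~:
  P[0] = {{0,1,2,3,4,5}}
  P[1] = {{0,2},{1},{3},{4},{5}}
  P[2] = {{0},{1},{2},{3},{4},{5}}
stable after 3 split(s): 6 block(s)
[3]={3}  [5]={5}

Answer: NOT BISIMILAR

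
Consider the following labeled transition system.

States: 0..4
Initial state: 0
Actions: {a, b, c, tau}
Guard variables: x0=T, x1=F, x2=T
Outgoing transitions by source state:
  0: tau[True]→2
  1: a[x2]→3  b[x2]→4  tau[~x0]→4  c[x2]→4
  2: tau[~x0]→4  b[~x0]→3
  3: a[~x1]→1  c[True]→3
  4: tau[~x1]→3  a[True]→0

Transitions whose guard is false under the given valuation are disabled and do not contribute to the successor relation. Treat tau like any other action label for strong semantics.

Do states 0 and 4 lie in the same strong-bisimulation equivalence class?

Bisimulation quotient by refinement:
  P[0] = {{0,1,2,3,4}}
  P[1] = {{0},{1},{2},{3},{4}}
stable after 2 split(s): 5 block(s)
class of 0: {0}; class of 4: {4}

Answer: NOT BISIMILAR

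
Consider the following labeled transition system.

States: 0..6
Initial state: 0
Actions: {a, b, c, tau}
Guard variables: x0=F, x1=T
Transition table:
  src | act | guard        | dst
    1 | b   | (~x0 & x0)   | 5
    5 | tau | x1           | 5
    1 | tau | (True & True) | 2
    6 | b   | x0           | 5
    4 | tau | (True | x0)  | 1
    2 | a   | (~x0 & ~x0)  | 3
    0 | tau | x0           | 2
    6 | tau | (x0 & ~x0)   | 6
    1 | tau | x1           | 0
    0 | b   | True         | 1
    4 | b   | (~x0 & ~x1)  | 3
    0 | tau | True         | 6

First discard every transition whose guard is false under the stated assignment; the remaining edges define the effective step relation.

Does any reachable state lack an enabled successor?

Reachable = {0,1,2,3,6}
  0: b→1  tau→6  [2 exit(s)]
  1: tau→0  tau→2  [2 exit(s)]
  2: a→3  [1 exit(s)]
  3: ∅  [no exit]
  6: ∅  [no exit]
trace reaching 3: b·tau·a

Answer: DEADLOCK at state 3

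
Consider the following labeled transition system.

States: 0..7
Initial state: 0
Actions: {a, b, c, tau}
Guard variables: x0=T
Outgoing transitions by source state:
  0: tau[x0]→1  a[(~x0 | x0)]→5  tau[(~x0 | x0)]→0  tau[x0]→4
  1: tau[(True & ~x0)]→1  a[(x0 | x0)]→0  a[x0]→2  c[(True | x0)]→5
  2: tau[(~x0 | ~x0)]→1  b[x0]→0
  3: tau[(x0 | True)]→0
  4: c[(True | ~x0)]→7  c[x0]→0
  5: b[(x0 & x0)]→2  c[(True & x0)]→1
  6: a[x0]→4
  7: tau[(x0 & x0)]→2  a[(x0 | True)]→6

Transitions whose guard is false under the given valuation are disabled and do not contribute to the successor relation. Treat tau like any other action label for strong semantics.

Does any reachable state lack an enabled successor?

Reachable = {0,1,2,4,5,6,7}
  0: a→5  tau→0  tau→1  tau→4  [deg 4]
  1: a→0  a→2  c→5  [deg 3]
  2: b→0  [deg 1]
  4: c→0  c→7  [deg 2]
  5: b→2  c→1  [deg 2]
  6: a→4  [deg 1]
  7: a→6  tau→2  [deg 2]

Answer: DEADLOCK-FREE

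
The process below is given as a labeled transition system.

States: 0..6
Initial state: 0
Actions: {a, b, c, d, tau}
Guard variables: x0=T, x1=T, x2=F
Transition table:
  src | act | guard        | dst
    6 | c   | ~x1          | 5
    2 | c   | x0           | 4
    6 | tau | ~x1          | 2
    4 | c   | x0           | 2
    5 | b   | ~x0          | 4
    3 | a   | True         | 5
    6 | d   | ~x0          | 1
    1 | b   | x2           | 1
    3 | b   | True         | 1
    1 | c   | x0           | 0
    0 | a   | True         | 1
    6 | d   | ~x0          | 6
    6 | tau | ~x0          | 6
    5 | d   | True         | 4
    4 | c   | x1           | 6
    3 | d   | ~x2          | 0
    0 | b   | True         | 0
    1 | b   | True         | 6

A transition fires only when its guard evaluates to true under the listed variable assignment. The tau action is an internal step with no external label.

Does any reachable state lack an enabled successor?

R = {0,1,6}
  0: a→1  b→0  [deg 2]
  1: b→6  c→0  [deg 2]
  6: ∅  [STUCK]
trace reaching 6: a·b

Answer: DEADLOCK at state 6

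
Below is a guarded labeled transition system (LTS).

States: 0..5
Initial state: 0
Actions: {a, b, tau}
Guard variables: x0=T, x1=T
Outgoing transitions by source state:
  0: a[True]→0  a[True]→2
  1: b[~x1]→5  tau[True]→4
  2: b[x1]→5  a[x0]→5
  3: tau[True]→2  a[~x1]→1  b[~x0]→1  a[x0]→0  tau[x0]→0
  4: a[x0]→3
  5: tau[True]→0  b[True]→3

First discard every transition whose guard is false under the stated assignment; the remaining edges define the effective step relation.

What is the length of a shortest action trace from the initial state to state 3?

Breadth-first toward 3:
  L0 = {0}
  L1 = {2}
  L2 = {5}
  L3 = {3}
depth(3)=3, e.g. a·a·b

Answer: 3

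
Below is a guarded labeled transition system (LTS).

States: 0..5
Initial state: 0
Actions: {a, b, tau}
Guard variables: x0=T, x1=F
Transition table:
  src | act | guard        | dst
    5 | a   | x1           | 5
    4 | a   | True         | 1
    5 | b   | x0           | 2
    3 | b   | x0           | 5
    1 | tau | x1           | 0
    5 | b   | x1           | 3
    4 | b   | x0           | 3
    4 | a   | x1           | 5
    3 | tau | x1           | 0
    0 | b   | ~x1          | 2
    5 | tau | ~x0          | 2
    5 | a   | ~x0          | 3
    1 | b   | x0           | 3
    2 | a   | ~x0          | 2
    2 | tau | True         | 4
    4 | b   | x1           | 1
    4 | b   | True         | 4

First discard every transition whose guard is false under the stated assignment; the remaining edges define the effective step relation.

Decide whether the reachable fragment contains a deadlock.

R = {0,1,2,3,4,5}
  0: b→2  [1 out]
  1: b→3  [1 out]
  2: tau→4  [1 out]
  3: b→5  [1 out]
  4: a→1  b→3  b→4  [3 out]
  5: b→2  [1 out]

Answer: DEADLOCK-FREE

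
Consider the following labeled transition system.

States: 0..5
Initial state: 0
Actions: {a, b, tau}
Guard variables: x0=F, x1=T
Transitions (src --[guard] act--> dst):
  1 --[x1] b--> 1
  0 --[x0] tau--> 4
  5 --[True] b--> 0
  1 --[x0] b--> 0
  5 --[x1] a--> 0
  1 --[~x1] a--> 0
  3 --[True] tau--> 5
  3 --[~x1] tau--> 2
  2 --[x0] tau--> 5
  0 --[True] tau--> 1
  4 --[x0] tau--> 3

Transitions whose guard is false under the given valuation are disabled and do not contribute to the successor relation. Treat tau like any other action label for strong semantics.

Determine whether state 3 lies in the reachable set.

Answer: UNREACHABLE

Trace:
5 transition(s) survive guard evaluation.
depth 0: {0}
depth 1: {1}  total {0,1}
Reachable = {0,1}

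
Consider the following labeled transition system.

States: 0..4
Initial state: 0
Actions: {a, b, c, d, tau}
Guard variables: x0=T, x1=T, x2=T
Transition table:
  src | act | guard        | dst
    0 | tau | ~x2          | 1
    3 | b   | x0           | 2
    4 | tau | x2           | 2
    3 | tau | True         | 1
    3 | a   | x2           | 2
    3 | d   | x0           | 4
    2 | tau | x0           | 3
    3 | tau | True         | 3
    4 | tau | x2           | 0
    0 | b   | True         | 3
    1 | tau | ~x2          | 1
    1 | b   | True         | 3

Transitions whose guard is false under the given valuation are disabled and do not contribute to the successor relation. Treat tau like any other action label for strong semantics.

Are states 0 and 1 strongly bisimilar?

Answer: BISIMILAR

Working:
Compute ~ classes (split until stable):
  P[0] = {{0,1,2,3,4}}
  P[1] = {{0,1},{2,4},{3}}
  P[2] = {{0,1},{2},{3},{4}}
Fixed point at round 3; 4 class(es).
[0]={0,1}  [1]={0,1}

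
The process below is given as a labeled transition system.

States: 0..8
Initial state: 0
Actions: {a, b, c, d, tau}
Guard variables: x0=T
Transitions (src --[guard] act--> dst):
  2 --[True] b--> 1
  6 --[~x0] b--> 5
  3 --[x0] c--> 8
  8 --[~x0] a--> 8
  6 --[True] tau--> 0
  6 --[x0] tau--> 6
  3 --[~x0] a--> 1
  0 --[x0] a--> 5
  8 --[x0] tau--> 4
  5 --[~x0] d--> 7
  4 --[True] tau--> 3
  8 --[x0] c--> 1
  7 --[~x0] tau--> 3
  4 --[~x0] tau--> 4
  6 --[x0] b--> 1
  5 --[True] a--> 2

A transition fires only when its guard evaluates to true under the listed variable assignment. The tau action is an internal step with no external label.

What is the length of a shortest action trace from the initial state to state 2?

Answer: 2

Working:
BFS to 2:
  depth 0: {0}
  depth 1: {5}
  depth 2: {2}
first hit 2 at d=2 via a·a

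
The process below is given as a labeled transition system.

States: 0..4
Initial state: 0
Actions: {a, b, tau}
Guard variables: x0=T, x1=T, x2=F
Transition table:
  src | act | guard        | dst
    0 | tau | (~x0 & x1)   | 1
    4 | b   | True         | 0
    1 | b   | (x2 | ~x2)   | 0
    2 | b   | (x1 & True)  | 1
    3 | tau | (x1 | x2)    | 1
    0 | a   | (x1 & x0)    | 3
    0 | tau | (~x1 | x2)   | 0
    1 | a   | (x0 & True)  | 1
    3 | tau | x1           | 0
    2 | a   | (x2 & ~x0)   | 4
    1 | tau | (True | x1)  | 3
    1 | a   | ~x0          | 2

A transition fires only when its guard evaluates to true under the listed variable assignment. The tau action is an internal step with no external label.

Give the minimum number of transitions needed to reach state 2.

Breadth-first toward 2:
  depth 0: {0}
  depth 1: {3}
  depth 2: {1}
2 never appears.

Answer: UNREACHABLE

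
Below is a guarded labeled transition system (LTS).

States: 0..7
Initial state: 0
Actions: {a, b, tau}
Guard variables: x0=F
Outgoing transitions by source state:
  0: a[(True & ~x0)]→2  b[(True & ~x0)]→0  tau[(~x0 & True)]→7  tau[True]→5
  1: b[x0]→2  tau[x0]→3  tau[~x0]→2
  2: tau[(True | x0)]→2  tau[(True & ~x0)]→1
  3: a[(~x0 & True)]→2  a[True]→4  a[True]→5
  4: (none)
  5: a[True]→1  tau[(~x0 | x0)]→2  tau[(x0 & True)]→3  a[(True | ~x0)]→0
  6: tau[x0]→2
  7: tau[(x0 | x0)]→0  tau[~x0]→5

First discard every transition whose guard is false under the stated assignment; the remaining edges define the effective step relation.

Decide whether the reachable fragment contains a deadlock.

Answer: DEADLOCK-FREE

Trace:
Reachable = {0,1,2,5,7}
  0: a→2  b→0  tau→5  tau→7  [deg 4]
  1: tau→2  [deg 1]
  2: tau→1  tau→2  [deg 2]
  5: a→0  a→1  tau→2  [deg 3]
  7: tau→5  [deg 1]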